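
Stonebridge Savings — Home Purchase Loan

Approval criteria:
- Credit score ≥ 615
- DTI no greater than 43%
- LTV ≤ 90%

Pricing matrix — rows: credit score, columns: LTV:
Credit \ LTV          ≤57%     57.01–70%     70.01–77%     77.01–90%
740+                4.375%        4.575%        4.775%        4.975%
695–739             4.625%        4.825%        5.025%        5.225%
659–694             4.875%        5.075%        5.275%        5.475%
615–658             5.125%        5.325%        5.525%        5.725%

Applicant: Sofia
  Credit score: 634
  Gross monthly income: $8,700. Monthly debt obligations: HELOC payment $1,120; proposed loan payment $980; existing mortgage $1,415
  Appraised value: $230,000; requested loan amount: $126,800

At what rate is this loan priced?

5.125%

Credit score 634 ≥ 615; Total monthly debts = (1,120 + 980 + 1,415) = 3,515. Debt-to-income = 3,515/8,700 = 40.4% — meets 43% limit
Loan-to-value = 126,800/230,000 = 55.1% — pass (90% max)
Credit 634 → row 615–658; LTV 55.1% → column ≤57%. Grid cell → 5.125%.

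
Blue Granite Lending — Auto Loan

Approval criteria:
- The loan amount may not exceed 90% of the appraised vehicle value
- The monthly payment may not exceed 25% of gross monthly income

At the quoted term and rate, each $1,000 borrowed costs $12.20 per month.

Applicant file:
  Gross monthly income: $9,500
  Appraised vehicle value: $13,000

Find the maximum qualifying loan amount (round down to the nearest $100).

Payment cap: 25% × $9,500 = $2,375/month.
At $12.20 per $1,000, that supports 2,375/12.20 × 1,000 ≈ $194,672 → $194,600.
LTV cap: 90% × $13,000 = $11,700 → $11,700.
Binding constraint: loan-to-value.

$11,700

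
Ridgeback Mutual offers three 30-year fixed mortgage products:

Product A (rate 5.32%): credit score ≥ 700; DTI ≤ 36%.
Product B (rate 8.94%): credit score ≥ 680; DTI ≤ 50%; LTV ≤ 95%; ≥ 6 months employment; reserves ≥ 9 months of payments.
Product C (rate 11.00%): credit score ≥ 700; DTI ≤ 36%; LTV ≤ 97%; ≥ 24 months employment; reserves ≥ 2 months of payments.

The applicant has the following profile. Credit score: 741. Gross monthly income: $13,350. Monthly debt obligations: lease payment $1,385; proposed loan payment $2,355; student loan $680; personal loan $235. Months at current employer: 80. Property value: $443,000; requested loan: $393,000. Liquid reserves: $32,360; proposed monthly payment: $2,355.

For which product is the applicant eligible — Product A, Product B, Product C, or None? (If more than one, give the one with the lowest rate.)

Total debts = (1,385 + 2,355 + 680 + 235) = 4,655; DTI = 4,655/13,350 = 34.9%.
LTV = 393,000/443,000 = 88.7%.
Reserves = 32,360/2,355 = 13.7 months.
Product A: score 741 ≥ 700; DTI 34.9% ≤ 36% → qualifies.
Product B: score 741 ≥ 680; DTI 34.9% ≤ 50%; LTV 88.7% ≤ 95%; employment 80 ≥ 6 mo; reserves 13.7 ≥ 9 mo → qualifies.
Product C: score 741 ≥ 700; DTI 34.9% ≤ 36%; LTV 88.7% ≤ 97%; employment 80 ≥ 24 mo; reserves 13.7 ≥ 2 mo → qualifies.
Qualifying: Product A, Product B, Product C. Lowest rate is 5.32% → Product A.

Product A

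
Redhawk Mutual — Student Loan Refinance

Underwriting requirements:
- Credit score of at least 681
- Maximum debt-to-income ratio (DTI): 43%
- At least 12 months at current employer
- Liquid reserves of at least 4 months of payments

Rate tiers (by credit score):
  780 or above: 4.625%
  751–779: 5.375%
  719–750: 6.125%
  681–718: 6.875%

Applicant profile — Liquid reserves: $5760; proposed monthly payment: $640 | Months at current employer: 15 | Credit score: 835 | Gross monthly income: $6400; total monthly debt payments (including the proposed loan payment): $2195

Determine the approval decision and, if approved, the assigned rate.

Approved at 4.625%

Credit score 835 ≥ 681 (meets minimum)
Reserves = 5,760/640 = 9.0 months ≥ 4
DTI: 2,195 ÷ 6,400 = 34.3%, within the 43% cap
Employment 15 ≥ 12 months
All requirements met. Score 835 falls in the 780 or above tier → 4.625%.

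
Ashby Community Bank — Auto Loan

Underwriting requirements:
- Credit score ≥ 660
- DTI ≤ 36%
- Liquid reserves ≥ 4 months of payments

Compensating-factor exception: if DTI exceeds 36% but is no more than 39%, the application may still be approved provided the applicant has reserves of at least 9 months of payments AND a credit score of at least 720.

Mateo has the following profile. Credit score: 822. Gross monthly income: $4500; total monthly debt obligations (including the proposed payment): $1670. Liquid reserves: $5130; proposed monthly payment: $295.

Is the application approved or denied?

Approved

Credit score 822 ≥ 660 (meets base)
DTI = 1,670/4,500 = 37.1% > 36% — standard DTI limit exceeded.
Liquid reserves cover 5,130/295 = 17.4 months — ≥ 4 required
37.1% falls in the override range (36%–39%), so the compensating-factor test applies.
Reserves 17.4 ≥ 9 months; credit score 822 ≥ 720.
Both compensating conditions met → exception applies.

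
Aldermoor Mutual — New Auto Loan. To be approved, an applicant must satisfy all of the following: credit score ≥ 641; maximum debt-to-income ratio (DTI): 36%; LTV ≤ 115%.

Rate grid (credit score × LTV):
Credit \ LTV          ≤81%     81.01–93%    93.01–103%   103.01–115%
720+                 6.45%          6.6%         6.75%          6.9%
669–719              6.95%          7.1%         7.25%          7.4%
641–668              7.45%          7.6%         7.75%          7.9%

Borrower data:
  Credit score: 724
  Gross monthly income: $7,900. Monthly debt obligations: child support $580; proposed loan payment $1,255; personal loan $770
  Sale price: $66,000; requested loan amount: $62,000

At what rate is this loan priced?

Credit score 724 ≥ 641; Total monthly debts = (580 + 1,255 + 770) = 2,605. Debt-to-income = 2,605/7,900 = 33% — meets 36% limit
LTV = 62,000/66,000 = 93.9% ≤ 115%
Row: 724 falls in 720+. Column: 93.9% falls in 93.01–103%. Rate = 6.75%.

6.75%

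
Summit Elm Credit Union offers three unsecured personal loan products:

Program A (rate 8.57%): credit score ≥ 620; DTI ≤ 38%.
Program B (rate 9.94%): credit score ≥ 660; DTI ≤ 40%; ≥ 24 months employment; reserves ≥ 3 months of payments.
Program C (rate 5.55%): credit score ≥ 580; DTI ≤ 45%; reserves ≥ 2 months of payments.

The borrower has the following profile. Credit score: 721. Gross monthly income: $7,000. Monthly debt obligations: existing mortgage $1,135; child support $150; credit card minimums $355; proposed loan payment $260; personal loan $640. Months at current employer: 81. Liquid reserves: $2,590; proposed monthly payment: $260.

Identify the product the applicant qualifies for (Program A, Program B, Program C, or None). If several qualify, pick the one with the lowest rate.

Total debts = (1,135 + 150 + 355 + 260 + 640) = 2,540; DTI = 2,540/7,000 = 36.3%.
Reserves = 2,590/260 = 10.0 months.
Program A: score 721 ≥ 620; DTI 36.3% ≤ 38% → qualifies.
Program B: score 721 ≥ 660; DTI 36.3% ≤ 40%; employment 81 ≥ 24 mo; reserves 10.0 ≥ 3 mo → qualifies.
Program C: score 721 ≥ 580; DTI 36.3% ≤ 45%; reserves 10.0 ≥ 2 mo → qualifies.
Qualifying: Program A, Program B, Program C. Lowest rate is 5.55% → Program C.

Program C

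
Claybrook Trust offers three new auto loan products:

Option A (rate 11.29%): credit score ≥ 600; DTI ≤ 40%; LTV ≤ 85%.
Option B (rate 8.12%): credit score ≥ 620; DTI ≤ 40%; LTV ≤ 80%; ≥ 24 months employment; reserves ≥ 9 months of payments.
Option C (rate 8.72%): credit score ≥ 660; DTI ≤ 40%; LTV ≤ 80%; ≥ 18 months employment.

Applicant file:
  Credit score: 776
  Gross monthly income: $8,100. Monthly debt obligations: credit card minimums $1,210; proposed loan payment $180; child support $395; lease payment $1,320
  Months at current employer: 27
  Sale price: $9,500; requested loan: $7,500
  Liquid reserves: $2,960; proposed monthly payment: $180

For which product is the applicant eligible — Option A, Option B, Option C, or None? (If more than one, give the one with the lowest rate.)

Option B

Total debts = (1,210 + 180 + 395 + 1,320) = 3,105; DTI = 3,105/8,100 = 38.3%.
LTV = 7,500/9,500 = 78.9%.
Reserves = 2,960/180 = 16.4 months.
Option A: score 776 ≥ 600; DTI 38.3% ≤ 40%; LTV 78.9% ≤ 85% → qualifies.
Option B: score 776 ≥ 620; DTI 38.3% ≤ 40%; LTV 78.9% ≤ 80%; employment 27 ≥ 24 mo; reserves 16.4 ≥ 9 mo → qualifies.
Option C: score 776 ≥ 660; DTI 38.3% ≤ 40%; LTV 78.9% ≤ 80%; employment 27 ≥ 18 mo → qualifies.
Qualifying: Option A, Option B, Option C. Lowest rate is 8.12% → Option B.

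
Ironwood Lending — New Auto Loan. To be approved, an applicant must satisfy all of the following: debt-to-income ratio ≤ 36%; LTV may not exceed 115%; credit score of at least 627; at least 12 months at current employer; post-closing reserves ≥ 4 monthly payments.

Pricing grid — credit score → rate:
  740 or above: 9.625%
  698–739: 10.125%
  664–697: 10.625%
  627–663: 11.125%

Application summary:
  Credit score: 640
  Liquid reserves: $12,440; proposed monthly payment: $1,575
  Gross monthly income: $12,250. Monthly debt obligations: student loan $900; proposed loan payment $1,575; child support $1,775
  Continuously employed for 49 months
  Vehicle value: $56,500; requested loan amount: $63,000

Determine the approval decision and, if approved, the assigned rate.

Credit score 640 ≥ 627 (meets minimum)
Employment 49 ≥ 12 months
Reserves = 12,440/1,575 = 7.9 months ≥ 4
Loan-to-value = 63,000/56,500 = 111.5% — pass (115% max)
Total monthly debts = (900 + 1,575 + 1,775) = 4,250. DTI = 4,250/12,250 = 34.7% ≤ 36%
All requirements met. Score 640 falls in the 627–663 tier → 11.125%.

Approved at 11.125%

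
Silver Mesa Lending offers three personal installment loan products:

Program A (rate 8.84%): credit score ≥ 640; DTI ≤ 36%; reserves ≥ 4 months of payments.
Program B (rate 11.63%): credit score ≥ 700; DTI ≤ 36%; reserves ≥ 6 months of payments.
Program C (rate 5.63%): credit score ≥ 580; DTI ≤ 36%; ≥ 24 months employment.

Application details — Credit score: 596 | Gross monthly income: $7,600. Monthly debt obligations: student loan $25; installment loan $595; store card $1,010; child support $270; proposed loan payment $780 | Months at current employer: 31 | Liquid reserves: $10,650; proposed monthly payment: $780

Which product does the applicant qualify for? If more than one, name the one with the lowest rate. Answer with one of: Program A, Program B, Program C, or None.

Total debts = (25 + 595 + 1,010 + 270 + 780) = 2,680; DTI = 2,680/7,600 = 35.3%.
Reserves = 10,650/780 = 13.7 months.
Program A: score 596 < 640; DTI 35.3% ≤ 36%; reserves 13.7 ≥ 4 mo → does not qualify.
Program B: score 596 < 700; DTI 35.3% ≤ 36%; reserves 13.7 ≥ 6 mo → does not qualify.
Program C: score 596 ≥ 580; DTI 35.3% ≤ 36%; employment 31 ≥ 24 mo → qualifies.

Program C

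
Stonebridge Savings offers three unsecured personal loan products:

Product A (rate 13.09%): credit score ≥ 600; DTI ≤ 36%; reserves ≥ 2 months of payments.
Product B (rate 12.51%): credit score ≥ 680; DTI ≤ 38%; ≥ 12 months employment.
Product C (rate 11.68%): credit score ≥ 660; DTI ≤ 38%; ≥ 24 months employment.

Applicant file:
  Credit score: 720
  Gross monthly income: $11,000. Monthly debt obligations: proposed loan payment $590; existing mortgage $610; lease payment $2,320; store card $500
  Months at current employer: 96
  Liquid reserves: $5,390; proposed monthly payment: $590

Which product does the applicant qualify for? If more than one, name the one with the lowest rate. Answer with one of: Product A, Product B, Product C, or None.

Total debts = (590 + 610 + 2,320 + 500) = 4,020; DTI = 4,020/11,000 = 36.5%.
Reserves = 5,390/590 = 9.1 months.
Product A: score 720 ≥ 600; DTI 36.5% > 36%; reserves 9.1 ≥ 2 mo → does not qualify.
Product B: score 720 ≥ 680; DTI 36.5% ≤ 38%; employment 96 ≥ 12 mo → qualifies.
Product C: score 720 ≥ 660; DTI 36.5% ≤ 38%; employment 96 ≥ 24 mo → qualifies.
Qualifying: Product B, Product C. Lowest rate is 11.68% → Product C.

Product C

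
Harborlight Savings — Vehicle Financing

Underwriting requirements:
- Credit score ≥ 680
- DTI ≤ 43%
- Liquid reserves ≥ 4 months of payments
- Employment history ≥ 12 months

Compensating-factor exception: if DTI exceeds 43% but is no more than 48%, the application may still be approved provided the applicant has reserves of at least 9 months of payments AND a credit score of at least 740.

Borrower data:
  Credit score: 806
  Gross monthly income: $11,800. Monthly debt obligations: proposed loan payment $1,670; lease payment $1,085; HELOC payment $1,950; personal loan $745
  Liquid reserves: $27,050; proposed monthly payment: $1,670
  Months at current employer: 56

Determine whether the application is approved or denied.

Approved

Credit score 806 ≥ 680 (meets base)
Total debts = (1,670 + 1,085 + 1,950 + 745) = 5,450. DTI = 5,450/11,800 = 46.2% > 43% — standard DTI limit exceeded.
Reserves = 27,050/1,670 = 16.2 months ≥ 4
Employment 56 ≥ 12 months
DTI 46.2% is within the 43%–48% exception band; checking compensating factors.
Override check — reserves: 16.2 mo (ok); score: 806 (ok).
Both compensating conditions met → exception applies.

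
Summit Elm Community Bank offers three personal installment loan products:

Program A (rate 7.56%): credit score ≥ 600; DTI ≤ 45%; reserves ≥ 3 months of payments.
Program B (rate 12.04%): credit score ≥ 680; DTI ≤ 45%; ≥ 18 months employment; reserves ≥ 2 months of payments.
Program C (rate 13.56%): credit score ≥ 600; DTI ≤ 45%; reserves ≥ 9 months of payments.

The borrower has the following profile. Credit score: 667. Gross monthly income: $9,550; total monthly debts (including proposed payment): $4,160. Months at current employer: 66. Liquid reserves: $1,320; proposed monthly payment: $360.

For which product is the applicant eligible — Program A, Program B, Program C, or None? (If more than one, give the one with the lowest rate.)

DTI = 4,160/9,550 = 43.6%.
Reserves = 1,320/360 = 3.7 months.
Program A: score 667 ≥ 600; DTI 43.6% ≤ 45%; reserves 3.7 ≥ 3 mo → qualifies.
Program B: score 667 < 680; DTI 43.6% ≤ 45%; employment 66 ≥ 18 mo; reserves 3.7 ≥ 2 mo → does not qualify.
Program C: score 667 ≥ 600; DTI 43.6% ≤ 45%; reserves 3.7 < 9 mo → does not qualify.

Program A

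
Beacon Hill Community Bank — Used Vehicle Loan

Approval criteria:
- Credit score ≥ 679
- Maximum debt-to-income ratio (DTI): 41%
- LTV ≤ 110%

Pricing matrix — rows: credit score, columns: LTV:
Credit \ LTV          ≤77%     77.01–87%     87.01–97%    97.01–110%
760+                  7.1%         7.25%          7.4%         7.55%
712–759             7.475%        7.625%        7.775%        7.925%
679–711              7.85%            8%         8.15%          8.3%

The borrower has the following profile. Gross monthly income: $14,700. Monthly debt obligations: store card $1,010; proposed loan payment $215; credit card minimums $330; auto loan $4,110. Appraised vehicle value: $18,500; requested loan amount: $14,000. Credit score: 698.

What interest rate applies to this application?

7.85%

Credit score 698 ≥ 679; Total monthly debts = (1,010 + 215 + 330 + 4,110) = 5,665. Debt-to-income = 5,665/14,700 = 38.5% — meets 41% limit
LTV: 14,000 ÷ 18,500 = 75.7%, within 110% cap
Score 698 is in the 679–711 band; LTV 75.7% is in the ≤77% band → 7.85%.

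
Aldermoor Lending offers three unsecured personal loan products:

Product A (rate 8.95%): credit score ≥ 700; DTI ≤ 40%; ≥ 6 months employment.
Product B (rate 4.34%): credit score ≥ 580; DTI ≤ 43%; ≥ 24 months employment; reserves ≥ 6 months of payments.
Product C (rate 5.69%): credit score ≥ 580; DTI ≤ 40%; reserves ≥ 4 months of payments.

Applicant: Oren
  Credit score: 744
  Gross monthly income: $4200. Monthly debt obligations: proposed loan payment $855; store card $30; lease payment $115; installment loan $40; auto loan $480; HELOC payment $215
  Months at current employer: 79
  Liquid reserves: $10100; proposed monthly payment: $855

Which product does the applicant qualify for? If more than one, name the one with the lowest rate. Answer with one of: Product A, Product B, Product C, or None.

Total debts = (855 + 30 + 115 + 40 + 480 + 215) = 1,735; DTI = 1,735/4,200 = 41.3%.
Reserves = 10,100/855 = 11.8 months.
Product A: score 744 ≥ 700; DTI 41.3% > 40%; employment 79 ≥ 6 mo → does not qualify.
Product B: score 744 ≥ 580; DTI 41.3% ≤ 43%; employment 79 ≥ 24 mo; reserves 11.8 ≥ 6 mo → qualifies.
Product C: score 744 ≥ 580; DTI 41.3% > 40%; reserves 11.8 ≥ 4 mo → does not qualify.

Product B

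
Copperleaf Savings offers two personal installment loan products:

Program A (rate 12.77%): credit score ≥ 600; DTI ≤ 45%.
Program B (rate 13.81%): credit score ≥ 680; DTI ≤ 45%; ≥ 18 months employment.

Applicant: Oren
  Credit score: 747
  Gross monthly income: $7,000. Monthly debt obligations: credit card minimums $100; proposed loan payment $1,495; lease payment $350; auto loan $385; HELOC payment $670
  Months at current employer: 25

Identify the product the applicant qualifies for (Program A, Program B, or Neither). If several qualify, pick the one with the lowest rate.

Total debts = (100 + 1,495 + 350 + 385 + 670) = 3,000; DTI = 3,000/7,000 = 42.9%.
Program A: score 747 ≥ 600; DTI 42.9% ≤ 45% → qualifies.
Program B: score 747 ≥ 680; DTI 42.9% ≤ 45%; employment 25 ≥ 18 mo → qualifies.
Qualifying: Program A, Program B. Lowest rate is 12.77% → Program A.

Program A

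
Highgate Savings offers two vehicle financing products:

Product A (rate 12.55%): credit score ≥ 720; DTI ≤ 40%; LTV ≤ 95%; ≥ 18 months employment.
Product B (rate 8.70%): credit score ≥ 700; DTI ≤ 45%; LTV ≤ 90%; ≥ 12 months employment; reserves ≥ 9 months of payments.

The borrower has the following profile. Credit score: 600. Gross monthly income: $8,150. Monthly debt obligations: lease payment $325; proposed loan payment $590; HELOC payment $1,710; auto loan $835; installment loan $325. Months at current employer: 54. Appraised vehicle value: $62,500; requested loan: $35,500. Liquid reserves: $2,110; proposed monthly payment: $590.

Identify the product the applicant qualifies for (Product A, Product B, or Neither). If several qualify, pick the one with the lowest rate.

Total debts = (325 + 590 + 1,710 + 835 + 325) = 3,785; DTI = 3,785/8,150 = 46.4%.
LTV = 35,500/62,500 = 56.8%.
Reserves = 2,110/590 = 3.6 months.
Product A: score 600 < 720; DTI 46.4% > 40%; LTV 56.8% ≤ 95%; employment 54 ≥ 18 mo → does not qualify.
Product B: score 600 < 700; DTI 46.4% > 45%; LTV 56.8% ≤ 90%; employment 54 ≥ 12 mo; reserves 3.6 < 9 mo → does not qualify.

Neither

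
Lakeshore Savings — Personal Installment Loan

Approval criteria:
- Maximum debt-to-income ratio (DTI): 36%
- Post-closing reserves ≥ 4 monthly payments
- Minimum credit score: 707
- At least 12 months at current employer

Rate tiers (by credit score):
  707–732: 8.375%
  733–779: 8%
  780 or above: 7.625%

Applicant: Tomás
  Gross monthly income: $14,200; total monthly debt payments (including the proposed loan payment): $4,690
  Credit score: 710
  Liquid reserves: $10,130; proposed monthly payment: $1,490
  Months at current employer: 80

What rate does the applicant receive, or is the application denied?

Credit score 710 ≥ 707 (meets minimum)
DTI = 4,690/14,200 = 33% ≤ 36%
Employment 80 ≥ 12 months
Reserves = 10,130/1,490 = 6.8 months ≥ 4
All requirements met. Score 710 falls in the 707–732 tier → 8.375%.

Approved at 8.375%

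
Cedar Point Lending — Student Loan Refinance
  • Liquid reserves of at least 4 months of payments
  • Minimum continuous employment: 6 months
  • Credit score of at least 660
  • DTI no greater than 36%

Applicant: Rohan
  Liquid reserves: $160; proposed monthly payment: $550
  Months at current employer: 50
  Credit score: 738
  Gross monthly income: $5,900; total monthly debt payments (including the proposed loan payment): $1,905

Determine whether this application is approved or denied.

Denied

Reserves = 160/550 = 0.3 months < 4
Employment 50 ≥ 6 months
Credit score 738 ≥ 660 (meets)
DTI: 1,905 ÷ 5,900 = 32.3%, within the 36% cap
Fails on reserves.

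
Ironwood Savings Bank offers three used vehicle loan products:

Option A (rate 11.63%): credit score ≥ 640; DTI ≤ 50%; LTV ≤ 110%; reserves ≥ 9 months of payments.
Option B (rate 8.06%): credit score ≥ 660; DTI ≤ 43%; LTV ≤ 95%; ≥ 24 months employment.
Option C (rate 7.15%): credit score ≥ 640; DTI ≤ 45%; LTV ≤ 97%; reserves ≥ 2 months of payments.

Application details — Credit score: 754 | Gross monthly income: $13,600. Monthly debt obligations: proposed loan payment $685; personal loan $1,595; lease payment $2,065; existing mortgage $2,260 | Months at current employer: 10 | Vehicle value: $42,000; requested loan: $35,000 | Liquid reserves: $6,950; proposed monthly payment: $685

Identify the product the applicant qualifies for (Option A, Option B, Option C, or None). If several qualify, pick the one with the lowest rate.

Option A

Total debts = (685 + 1,595 + 2,065 + 2,260) = 6,605; DTI = 6,605/13,600 = 48.6%.
LTV = 35,000/42,000 = 83.3%.
Reserves = 6,950/685 = 10.1 months.
Option A: score 754 ≥ 640; DTI 48.6% ≤ 50%; LTV 83.3% ≤ 110%; reserves 10.1 ≥ 9 mo → qualifies.
Option B: score 754 ≥ 660; DTI 48.6% > 43%; LTV 83.3% ≤ 95%; employment 10 < 24 mo → does not qualify.
Option C: score 754 ≥ 640; DTI 48.6% > 45%; LTV 83.3% ≤ 97%; reserves 10.1 ≥ 2 mo → does not qualify.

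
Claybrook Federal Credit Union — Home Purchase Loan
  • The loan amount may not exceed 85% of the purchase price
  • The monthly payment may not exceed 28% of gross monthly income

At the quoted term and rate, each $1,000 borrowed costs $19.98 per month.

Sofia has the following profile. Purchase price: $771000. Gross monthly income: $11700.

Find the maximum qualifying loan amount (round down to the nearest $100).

Payment cap: 28% × $11,700 = $3,276/month.
At $19.98 per $1,000, that supports 3,276/19.98 × 1,000 ≈ $163,963 → $163,900.
LTV cap: 85% × $771,000 = $655,350 → $655,300.
Binding constraint: payment-to-income.

$163,900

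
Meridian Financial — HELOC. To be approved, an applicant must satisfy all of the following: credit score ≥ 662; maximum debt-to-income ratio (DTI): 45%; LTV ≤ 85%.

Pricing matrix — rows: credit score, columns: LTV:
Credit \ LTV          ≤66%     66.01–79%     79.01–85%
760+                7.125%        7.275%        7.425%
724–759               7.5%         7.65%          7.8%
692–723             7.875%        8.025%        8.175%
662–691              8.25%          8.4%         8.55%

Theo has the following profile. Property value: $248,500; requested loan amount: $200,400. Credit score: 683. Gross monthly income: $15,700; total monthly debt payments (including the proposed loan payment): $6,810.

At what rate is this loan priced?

Credit score 683 ≥ 662; Debt-to-income = 6,810/15,700 = 43.4% — meets 45% limit
Loan-to-value = 200,400/248,500 = 80.6% — pass (85% max)
Credit 683 → row 662–691; LTV 80.6% → column 79.01–85%. Grid cell → 8.55%.

8.55%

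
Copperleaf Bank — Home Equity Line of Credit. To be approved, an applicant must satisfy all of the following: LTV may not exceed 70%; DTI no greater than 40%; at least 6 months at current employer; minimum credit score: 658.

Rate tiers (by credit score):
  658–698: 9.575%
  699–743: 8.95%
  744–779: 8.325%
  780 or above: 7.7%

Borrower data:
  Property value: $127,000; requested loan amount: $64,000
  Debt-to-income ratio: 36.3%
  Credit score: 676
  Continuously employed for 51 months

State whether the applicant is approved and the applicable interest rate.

Credit score 676 ≥ 658 (meets minimum)
DTI 36.3% ≤ 40%
Employment 51 ≥ 6 months
LTV = 64,000/127,000 = 50.4% ≤ 70%
All requirements met. Score 676 falls in the 658–698 tier → 9.575%.

Approved at 9.575%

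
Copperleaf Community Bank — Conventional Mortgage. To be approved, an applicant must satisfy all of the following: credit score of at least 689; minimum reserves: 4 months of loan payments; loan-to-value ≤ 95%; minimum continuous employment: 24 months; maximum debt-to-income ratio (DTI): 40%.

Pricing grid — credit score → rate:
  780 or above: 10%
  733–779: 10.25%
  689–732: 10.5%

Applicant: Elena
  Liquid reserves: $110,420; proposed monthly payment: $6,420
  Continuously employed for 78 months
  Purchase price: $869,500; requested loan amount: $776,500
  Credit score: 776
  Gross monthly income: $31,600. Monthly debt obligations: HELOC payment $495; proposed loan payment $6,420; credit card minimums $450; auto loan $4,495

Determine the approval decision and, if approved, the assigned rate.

Credit score 776 ≥ 689 (meets minimum)
LTV: 776,500 ÷ 869,500 = 89.3%, within 95% cap
Liquid reserves cover 110,420/6,420 = 17.2 months — ≥ 4 required
Employment 78 ≥ 24 months
Total monthly debts = (495 + 6,420 + 450 + 4,495) = 11,860. DTI: 11,860 ÷ 31,600 = 37.5%, within the 40% cap
All requirements met. Score 776 falls in the 733–779 tier → 10.25%.

Approved at 10.25%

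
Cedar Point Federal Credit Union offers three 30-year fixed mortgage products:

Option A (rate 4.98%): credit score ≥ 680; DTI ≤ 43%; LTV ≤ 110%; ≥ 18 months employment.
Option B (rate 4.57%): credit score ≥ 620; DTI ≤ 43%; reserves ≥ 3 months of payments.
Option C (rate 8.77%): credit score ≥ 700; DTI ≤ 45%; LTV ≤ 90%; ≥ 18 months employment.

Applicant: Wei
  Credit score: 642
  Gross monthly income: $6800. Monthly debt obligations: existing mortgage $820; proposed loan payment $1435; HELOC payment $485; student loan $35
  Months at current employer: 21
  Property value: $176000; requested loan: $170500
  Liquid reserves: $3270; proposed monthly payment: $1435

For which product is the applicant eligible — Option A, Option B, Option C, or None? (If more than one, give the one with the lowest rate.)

None

Total debts = (820 + 1,435 + 485 + 35) = 2,775; DTI = 2,775/6,800 = 40.8%.
LTV = 170,500/176,000 = 96.9%.
Reserves = 3,270/1,435 = 2.3 months.
Option A: score 642 < 680; DTI 40.8% ≤ 43%; LTV 96.9% ≤ 110%; employment 21 ≥ 18 mo → does not qualify.
Option B: score 642 ≥ 620; DTI 40.8% ≤ 43%; reserves 2.3 < 3 mo → does not qualify.
Option C: score 642 < 700; DTI 40.8% ≤ 45%; LTV 96.9% > 90%; employment 21 ≥ 18 mo → does not qualify.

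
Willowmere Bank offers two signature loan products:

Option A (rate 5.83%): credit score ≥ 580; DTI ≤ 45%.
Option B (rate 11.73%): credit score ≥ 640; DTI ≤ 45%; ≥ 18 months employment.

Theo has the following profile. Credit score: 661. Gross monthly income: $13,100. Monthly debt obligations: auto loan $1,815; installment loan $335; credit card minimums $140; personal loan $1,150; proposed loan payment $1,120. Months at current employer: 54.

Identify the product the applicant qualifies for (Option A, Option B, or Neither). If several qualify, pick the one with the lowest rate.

Total debts = (1,815 + 335 + 140 + 1,150 + 1,120) = 4,560; DTI = 4,560/13,100 = 34.8%.
Option A: score 661 ≥ 580; DTI 34.8% ≤ 45% → qualifies.
Option B: score 661 ≥ 640; DTI 34.8% ≤ 45%; employment 54 ≥ 18 mo → qualifies.
Qualifying: Option A, Option B. Lowest rate is 5.83% → Option A.

Option A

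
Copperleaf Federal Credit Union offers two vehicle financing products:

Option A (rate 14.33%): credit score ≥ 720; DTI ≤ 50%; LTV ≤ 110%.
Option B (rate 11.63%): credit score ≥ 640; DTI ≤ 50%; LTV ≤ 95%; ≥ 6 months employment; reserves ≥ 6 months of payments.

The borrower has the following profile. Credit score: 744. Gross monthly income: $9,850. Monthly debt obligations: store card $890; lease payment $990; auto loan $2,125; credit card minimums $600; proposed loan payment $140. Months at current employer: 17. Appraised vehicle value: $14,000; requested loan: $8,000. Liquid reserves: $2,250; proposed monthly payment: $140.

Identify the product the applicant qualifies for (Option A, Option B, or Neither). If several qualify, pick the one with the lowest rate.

Total debts = (890 + 990 + 2,125 + 600 + 140) = 4,745; DTI = 4,745/9,850 = 48.2%.
LTV = 8,000/14,000 = 57.1%.
Reserves = 2,250/140 = 16.1 months.
Option A: score 744 ≥ 720; DTI 48.2% ≤ 50%; LTV 57.1% ≤ 110% → qualifies.
Option B: score 744 ≥ 640; DTI 48.2% ≤ 50%; LTV 57.1% ≤ 95%; employment 17 ≥ 6 mo; reserves 16.1 ≥ 6 mo → qualifies.
Qualifying: Option A, Option B. Lowest rate is 11.63% → Option B.

Option B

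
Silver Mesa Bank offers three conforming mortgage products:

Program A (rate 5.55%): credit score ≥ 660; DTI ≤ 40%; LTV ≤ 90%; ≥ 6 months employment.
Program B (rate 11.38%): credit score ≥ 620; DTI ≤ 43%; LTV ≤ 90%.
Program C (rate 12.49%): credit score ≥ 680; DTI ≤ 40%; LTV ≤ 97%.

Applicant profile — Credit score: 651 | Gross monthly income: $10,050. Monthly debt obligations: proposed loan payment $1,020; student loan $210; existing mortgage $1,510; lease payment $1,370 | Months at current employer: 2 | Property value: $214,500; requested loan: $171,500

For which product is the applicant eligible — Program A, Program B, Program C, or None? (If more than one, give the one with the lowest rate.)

Total debts = (1,020 + 210 + 1,510 + 1,370) = 4,110; DTI = 4,110/10,050 = 40.9%.
LTV = 171,500/214,500 = 80%.
Program A: score 651 < 660; DTI 40.9% > 40%; LTV 80% ≤ 90%; employment 2 < 6 mo → does not qualify.
Program B: score 651 ≥ 620; DTI 40.9% ≤ 43%; LTV 80% ≤ 90% → qualifies.
Program C: score 651 < 680; DTI 40.9% > 40%; LTV 80% ≤ 97% → does not qualify.

Program B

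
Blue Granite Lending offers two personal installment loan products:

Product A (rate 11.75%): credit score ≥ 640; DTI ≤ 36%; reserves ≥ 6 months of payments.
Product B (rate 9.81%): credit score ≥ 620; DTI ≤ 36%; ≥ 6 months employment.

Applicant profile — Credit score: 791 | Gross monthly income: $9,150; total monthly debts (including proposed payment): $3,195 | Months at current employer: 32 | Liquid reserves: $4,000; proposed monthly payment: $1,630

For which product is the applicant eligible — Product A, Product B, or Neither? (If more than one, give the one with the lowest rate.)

Product B

DTI = 3,195/9,150 = 34.9%.
Reserves = 4,000/1,630 = 2.5 months.
Product A: score 791 ≥ 640; DTI 34.9% ≤ 36%; reserves 2.5 < 6 mo → does not qualify.
Product B: score 791 ≥ 620; DTI 34.9% ≤ 36%; employment 32 ≥ 6 mo → qualifies.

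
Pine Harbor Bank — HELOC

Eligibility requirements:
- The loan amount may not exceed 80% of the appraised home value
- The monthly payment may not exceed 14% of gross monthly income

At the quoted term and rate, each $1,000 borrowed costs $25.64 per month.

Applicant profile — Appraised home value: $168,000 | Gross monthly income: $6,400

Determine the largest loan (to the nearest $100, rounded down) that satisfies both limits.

$34,900

Payment cap: 14% × $6,400 = $896/month.
At $25.64 per $1,000, that supports 896/25.64 × 1,000 ≈ $34,945 → $34,900.
LTV cap: 80% × $168,000 = $134,400 → $134,400.
Binding constraint: payment-to-income.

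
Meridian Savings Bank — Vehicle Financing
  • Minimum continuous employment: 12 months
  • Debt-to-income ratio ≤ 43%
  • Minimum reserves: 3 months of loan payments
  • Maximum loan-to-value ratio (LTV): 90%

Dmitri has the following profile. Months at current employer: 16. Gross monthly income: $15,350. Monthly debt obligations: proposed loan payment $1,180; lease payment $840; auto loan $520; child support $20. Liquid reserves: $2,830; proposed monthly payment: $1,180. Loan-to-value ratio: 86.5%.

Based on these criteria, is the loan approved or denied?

Denied

Employment 16 ≥ 12 months
Total monthly debts = (1,180 + 840 + 520 + 20) = 2,560. DTI: 2,560 ÷ 15,350 = 16.7%, within the 43% cap
Reserves: 2,830 ÷ 1,180 = 2.4 months (below 3-month minimum)
LTV 86.5% ≤ 90%
Fails on reserves.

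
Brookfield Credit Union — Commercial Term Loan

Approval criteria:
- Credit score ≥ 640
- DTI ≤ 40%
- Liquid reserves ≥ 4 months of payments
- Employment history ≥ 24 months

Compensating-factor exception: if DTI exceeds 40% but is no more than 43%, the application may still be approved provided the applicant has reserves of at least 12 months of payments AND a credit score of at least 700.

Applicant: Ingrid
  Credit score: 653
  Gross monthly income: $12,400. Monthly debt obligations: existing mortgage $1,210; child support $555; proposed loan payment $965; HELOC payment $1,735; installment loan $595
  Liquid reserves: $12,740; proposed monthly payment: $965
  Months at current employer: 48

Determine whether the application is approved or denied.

Denied

Credit score 653 ≥ 640 (meets base)
Total debts = (1,210 + 555 + 965 + 1,735 + 595) = 5,060. DTI = 5,060/12,400 = 40.8% > 40% — standard DTI limit exceeded.
Liquid reserves cover 12,740/965 = 13.2 months — ≥ 4 required
Employment 48 ≥ 24 months
40.8% falls in the override range (40%–43%), so the compensating-factor test applies.
Reserves 13.2 ≥ 12 months; credit score 653 < 700.
Compensating-factor requirement not fully met.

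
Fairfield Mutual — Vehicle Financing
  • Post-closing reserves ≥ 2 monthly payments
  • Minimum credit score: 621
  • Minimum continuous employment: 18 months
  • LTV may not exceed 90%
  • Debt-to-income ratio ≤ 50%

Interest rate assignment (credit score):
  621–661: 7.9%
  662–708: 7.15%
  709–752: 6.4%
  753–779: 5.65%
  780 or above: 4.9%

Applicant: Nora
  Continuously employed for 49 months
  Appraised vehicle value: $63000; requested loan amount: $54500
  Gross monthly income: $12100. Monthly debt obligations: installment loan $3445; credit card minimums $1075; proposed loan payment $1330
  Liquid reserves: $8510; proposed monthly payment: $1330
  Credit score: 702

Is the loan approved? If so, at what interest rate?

Approved at 7.15%

Credit score 702 ≥ 621 (meets minimum)
Total monthly debts = (3,445 + 1,075 + 1,330) = 5,850. DTI: 5,850 ÷ 12,100 = 48.3%, within the 50% cap
LTV = 54,500/63,000 = 86.5% ≤ 90%
Employment 49 ≥ 18 months
Reserves = 8,510/1,330 = 6.4 months ≥ 2
All requirements met. Score 702 falls in the 662–708 tier → 7.15%.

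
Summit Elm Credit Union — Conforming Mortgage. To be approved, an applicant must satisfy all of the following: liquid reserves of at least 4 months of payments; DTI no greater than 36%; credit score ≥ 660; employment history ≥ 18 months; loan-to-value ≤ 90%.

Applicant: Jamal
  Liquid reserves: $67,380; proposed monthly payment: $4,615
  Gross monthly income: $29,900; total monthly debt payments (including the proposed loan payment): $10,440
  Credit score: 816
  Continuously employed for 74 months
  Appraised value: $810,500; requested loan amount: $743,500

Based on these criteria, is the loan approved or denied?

Reserves = 67,380/4,615 = 14.6 months ≥ 4
DTI: 10,440 ÷ 29,900 = 34.9%, within the 36% cap
Credit score 816 ≥ 660 (meets)
Employment 74 ≥ 18 months
Loan-to-value = 743,500/810,500 = 91.7% — fail (90% max)
Fails on LTV.

Denied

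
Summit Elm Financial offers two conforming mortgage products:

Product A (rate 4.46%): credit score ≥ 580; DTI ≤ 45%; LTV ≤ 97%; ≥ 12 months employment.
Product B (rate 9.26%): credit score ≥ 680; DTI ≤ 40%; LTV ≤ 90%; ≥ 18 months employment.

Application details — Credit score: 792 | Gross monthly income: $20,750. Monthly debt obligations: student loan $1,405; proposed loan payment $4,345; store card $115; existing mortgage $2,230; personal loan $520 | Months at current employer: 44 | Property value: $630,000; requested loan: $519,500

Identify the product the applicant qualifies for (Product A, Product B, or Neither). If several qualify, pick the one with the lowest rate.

Product A

Total debts = (1,405 + 4,345 + 115 + 2,230 + 520) = 8,615; DTI = 8,615/20,750 = 41.5%.
LTV = 519,500/630,000 = 82.5%.
Product A: score 792 ≥ 580; DTI 41.5% ≤ 45%; LTV 82.5% ≤ 97%; employment 44 ≥ 12 mo → qualifies.
Product B: score 792 ≥ 680; DTI 41.5% > 40%; LTV 82.5% ≤ 90%; employment 44 ≥ 18 mo → does not qualify.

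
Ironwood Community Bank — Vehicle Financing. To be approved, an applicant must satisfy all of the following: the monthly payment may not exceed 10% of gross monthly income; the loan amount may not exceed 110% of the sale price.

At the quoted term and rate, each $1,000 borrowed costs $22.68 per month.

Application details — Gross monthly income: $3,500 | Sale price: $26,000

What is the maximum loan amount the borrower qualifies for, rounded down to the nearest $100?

Payment cap: 10% × $3,500 = $350/month.
At $22.68 per $1,000, that supports 350/22.68 × 1,000 ≈ $15,432 → $15,400.
LTV cap: 110% × $26,000 = $28,600 → $28,600.
Binding constraint: payment-to-income.

$15,400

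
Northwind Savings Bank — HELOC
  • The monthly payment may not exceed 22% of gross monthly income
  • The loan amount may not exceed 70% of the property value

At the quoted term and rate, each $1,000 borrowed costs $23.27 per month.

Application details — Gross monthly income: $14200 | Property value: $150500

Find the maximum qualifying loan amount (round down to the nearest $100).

Payment cap: 22% × $14,200 = $3,124/month.
At $23.27 per $1,000, that supports 3,124/23.27 × 1,000 ≈ $134,250 → $134,200.
LTV cap: 70% × $150,500 = $105,350 → $105,300.
Binding constraint: loan-to-value.

$105,300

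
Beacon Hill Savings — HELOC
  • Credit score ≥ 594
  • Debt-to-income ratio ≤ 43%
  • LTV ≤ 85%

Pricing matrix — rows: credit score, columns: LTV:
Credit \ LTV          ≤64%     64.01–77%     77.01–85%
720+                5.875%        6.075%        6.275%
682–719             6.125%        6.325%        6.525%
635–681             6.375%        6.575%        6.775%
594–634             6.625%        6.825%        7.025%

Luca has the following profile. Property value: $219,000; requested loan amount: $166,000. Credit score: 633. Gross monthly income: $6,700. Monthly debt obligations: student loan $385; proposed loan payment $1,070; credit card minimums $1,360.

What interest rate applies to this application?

6.825%

Credit score 633 ≥ 594; Total monthly debts = (385 + 1,070 + 1,360) = 2,815. DTI = 2,815/6,700 = 42% ≤ 43%
Loan-to-value = 166,000/219,000 = 75.8% — pass (85% max)
Score 633 is in the 594–634 band; LTV 75.8% is in the 64.01–77% band → 6.825%.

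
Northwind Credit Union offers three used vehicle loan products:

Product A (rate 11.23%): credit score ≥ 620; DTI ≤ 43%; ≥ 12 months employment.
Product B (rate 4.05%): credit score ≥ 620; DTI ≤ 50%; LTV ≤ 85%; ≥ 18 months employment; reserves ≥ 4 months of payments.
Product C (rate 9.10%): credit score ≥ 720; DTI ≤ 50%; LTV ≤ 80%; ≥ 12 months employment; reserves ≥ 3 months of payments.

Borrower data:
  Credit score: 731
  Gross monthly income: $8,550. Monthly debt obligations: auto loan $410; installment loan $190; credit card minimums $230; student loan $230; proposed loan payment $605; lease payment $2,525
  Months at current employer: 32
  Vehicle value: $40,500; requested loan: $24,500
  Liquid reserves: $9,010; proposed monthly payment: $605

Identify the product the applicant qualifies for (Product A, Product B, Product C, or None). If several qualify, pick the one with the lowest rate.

Product B

Total debts = (410 + 190 + 230 + 230 + 605 + 2,525) = 4,190; DTI = 4,190/8,550 = 49%.
LTV = 24,500/40,500 = 60.5%.
Reserves = 9,010/605 = 14.9 months.
Product A: score 731 ≥ 620; DTI 49% > 43%; employment 32 ≥ 12 mo → does not qualify.
Product B: score 731 ≥ 620; DTI 49% ≤ 50%; LTV 60.5% ≤ 85%; employment 32 ≥ 18 mo; reserves 14.9 ≥ 4 mo → qualifies.
Product C: score 731 ≥ 720; DTI 49% ≤ 50%; LTV 60.5% ≤ 80%; employment 32 ≥ 12 mo; reserves 14.9 ≥ 3 mo → qualifies.
Qualifying: Product B, Product C. Lowest rate is 4.05% → Product B.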